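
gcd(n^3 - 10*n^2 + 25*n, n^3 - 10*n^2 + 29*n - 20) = n - 5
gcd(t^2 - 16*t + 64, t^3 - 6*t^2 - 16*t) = t - 8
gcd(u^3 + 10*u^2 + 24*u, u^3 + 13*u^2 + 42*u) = u^2 + 6*u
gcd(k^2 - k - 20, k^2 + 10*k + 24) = k + 4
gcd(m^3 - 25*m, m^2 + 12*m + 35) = m + 5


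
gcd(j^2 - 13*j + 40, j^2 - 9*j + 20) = j - 5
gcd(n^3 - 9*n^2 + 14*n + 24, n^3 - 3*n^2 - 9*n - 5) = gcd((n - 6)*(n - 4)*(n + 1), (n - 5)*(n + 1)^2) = n + 1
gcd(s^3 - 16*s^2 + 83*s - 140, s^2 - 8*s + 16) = s - 4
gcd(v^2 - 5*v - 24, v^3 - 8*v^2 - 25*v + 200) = v - 8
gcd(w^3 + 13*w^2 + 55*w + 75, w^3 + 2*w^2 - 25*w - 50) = w + 5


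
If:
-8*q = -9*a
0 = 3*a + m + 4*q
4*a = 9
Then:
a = 9/4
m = -135/8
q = 81/32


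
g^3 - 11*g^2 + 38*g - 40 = (g - 5)*(g - 4)*(g - 2)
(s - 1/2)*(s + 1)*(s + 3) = s^3 + 7*s^2/2 + s - 3/2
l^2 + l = l*(l + 1)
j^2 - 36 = (j - 6)*(j + 6)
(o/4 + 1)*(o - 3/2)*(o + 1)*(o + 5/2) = o^4/4 + 3*o^3/2 + 21*o^2/16 - 59*o/16 - 15/4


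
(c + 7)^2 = c^2 + 14*c + 49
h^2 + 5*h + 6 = (h + 2)*(h + 3)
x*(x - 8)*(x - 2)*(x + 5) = x^4 - 5*x^3 - 34*x^2 + 80*x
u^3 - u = u*(u - 1)*(u + 1)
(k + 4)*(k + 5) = k^2 + 9*k + 20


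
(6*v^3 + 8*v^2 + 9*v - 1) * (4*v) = 24*v^4 + 32*v^3 + 36*v^2 - 4*v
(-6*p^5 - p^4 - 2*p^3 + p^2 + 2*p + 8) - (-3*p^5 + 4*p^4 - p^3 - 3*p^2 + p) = -3*p^5 - 5*p^4 - p^3 + 4*p^2 + p + 8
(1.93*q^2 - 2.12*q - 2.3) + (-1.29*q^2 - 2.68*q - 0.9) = 0.64*q^2 - 4.8*q - 3.2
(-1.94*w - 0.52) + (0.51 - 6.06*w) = -8.0*w - 0.01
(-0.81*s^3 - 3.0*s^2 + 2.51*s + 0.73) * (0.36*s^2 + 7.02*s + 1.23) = -0.2916*s^5 - 6.7662*s^4 - 21.1527*s^3 + 14.193*s^2 + 8.2119*s + 0.8979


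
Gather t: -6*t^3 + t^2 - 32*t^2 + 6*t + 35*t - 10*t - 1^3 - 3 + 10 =-6*t^3 - 31*t^2 + 31*t + 6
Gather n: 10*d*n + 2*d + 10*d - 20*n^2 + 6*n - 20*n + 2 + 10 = 12*d - 20*n^2 + n*(10*d - 14) + 12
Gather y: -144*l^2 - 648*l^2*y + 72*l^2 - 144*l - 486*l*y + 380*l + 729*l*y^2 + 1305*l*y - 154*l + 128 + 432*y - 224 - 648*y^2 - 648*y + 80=-72*l^2 + 82*l + y^2*(729*l - 648) + y*(-648*l^2 + 819*l - 216) - 16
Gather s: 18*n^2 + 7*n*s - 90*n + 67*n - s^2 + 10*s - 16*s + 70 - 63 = 18*n^2 - 23*n - s^2 + s*(7*n - 6) + 7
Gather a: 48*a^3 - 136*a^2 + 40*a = 48*a^3 - 136*a^2 + 40*a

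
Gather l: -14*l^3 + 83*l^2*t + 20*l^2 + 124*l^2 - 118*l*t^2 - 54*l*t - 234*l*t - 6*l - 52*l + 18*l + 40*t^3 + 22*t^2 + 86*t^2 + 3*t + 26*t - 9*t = -14*l^3 + l^2*(83*t + 144) + l*(-118*t^2 - 288*t - 40) + 40*t^3 + 108*t^2 + 20*t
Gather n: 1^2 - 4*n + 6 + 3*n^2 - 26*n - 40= 3*n^2 - 30*n - 33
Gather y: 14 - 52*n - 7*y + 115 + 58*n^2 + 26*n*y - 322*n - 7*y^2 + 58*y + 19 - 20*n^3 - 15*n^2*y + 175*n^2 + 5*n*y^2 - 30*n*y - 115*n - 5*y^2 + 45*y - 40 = -20*n^3 + 233*n^2 - 489*n + y^2*(5*n - 12) + y*(-15*n^2 - 4*n + 96) + 108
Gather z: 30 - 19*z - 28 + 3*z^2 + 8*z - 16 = 3*z^2 - 11*z - 14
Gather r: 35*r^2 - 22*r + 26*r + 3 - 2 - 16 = 35*r^2 + 4*r - 15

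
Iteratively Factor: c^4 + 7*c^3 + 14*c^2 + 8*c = (c + 1)*(c^3 + 6*c^2 + 8*c) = c*(c + 1)*(c^2 + 6*c + 8) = c*(c + 1)*(c + 2)*(c + 4)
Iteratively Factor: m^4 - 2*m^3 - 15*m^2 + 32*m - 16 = (m - 4)*(m^3 + 2*m^2 - 7*m + 4) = (m - 4)*(m + 4)*(m^2 - 2*m + 1) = (m - 4)*(m - 1)*(m + 4)*(m - 1)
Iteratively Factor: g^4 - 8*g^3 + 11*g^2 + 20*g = (g - 5)*(g^3 - 3*g^2 - 4*g) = g*(g - 5)*(g^2 - 3*g - 4) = g*(g - 5)*(g + 1)*(g - 4)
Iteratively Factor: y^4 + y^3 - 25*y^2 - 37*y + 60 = (y - 5)*(y^3 + 6*y^2 + 5*y - 12) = (y - 5)*(y + 3)*(y^2 + 3*y - 4) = (y - 5)*(y - 1)*(y + 3)*(y + 4)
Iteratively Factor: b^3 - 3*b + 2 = (b - 1)*(b^2 + b - 2) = (b - 1)^2*(b + 2)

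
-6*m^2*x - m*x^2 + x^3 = x*(-3*m + x)*(2*m + x)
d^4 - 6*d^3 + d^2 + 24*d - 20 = (d - 5)*(d - 2)*(d - 1)*(d + 2)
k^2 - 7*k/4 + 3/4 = (k - 1)*(k - 3/4)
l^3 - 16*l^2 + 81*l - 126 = (l - 7)*(l - 6)*(l - 3)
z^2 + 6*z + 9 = (z + 3)^2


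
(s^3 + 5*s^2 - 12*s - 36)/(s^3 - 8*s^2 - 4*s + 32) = (s^2 + 3*s - 18)/(s^2 - 10*s + 16)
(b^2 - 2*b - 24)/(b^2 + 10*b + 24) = (b - 6)/(b + 6)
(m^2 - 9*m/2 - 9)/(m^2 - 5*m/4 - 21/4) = 2*(-2*m^2 + 9*m + 18)/(-4*m^2 + 5*m + 21)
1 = 1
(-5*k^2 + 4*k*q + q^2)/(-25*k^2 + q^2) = (-k + q)/(-5*k + q)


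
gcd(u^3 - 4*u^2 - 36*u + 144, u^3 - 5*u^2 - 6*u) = u - 6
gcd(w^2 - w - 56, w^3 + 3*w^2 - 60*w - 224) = w^2 - w - 56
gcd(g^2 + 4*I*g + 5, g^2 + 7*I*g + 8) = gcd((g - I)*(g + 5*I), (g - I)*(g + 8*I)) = g - I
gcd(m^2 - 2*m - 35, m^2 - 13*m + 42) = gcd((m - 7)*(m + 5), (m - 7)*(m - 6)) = m - 7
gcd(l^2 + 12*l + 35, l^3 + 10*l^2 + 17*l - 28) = l + 7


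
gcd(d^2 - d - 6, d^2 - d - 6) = d^2 - d - 6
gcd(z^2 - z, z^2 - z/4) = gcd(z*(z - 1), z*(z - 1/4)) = z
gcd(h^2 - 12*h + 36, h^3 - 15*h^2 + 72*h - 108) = h^2 - 12*h + 36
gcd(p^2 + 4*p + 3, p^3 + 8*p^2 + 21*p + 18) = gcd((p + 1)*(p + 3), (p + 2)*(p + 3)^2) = p + 3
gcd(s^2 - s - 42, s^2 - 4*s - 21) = s - 7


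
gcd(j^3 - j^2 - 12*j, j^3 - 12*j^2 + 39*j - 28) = j - 4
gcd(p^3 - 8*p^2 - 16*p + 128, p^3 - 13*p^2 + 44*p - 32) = p^2 - 12*p + 32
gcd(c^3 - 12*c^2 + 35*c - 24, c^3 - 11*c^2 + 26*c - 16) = c^2 - 9*c + 8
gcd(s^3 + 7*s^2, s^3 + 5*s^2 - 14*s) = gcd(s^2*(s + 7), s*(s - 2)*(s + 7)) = s^2 + 7*s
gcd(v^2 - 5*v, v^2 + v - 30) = v - 5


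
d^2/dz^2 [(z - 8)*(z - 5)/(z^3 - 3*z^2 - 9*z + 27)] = 2*(z^4 - 33*z^3 + 177*z^2 - 51*z + 450)/(z^7 - 3*z^6 - 27*z^5 + 81*z^4 + 243*z^3 - 729*z^2 - 729*z + 2187)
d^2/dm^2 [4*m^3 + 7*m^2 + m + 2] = 24*m + 14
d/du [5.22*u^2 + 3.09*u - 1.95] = 10.44*u + 3.09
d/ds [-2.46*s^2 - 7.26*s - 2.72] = -4.92*s - 7.26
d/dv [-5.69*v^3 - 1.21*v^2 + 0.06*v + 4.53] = -17.07*v^2 - 2.42*v + 0.06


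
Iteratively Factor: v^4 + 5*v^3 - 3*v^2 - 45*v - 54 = (v + 2)*(v^3 + 3*v^2 - 9*v - 27) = (v - 3)*(v + 2)*(v^2 + 6*v + 9) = (v - 3)*(v + 2)*(v + 3)*(v + 3)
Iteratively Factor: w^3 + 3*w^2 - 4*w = (w + 4)*(w^2 - w) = (w - 1)*(w + 4)*(w)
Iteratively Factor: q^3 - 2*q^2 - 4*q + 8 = (q + 2)*(q^2 - 4*q + 4) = (q - 2)*(q + 2)*(q - 2)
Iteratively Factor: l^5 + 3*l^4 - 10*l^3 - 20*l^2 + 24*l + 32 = (l - 2)*(l^4 + 5*l^3 - 20*l - 16) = (l - 2)*(l + 4)*(l^3 + l^2 - 4*l - 4) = (l - 2)^2*(l + 4)*(l^2 + 3*l + 2) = (l - 2)^2*(l + 1)*(l + 4)*(l + 2)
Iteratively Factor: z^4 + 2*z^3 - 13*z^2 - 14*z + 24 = (z - 1)*(z^3 + 3*z^2 - 10*z - 24) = (z - 3)*(z - 1)*(z^2 + 6*z + 8) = (z - 3)*(z - 1)*(z + 4)*(z + 2)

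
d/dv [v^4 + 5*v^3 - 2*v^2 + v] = 4*v^3 + 15*v^2 - 4*v + 1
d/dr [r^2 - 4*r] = 2*r - 4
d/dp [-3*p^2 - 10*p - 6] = -6*p - 10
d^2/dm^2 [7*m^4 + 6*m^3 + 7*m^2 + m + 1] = 84*m^2 + 36*m + 14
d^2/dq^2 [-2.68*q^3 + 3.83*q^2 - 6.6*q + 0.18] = 7.66 - 16.08*q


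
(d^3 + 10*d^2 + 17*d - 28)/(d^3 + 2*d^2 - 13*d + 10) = (d^2 + 11*d + 28)/(d^2 + 3*d - 10)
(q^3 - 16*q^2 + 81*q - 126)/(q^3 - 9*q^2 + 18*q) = (q - 7)/q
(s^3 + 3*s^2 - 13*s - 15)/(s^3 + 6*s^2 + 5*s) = (s - 3)/s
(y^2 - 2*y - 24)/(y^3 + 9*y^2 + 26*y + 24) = (y - 6)/(y^2 + 5*y + 6)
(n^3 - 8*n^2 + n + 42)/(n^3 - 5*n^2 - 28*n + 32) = (n^3 - 8*n^2 + n + 42)/(n^3 - 5*n^2 - 28*n + 32)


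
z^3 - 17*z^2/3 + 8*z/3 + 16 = (z - 4)*(z - 3)*(z + 4/3)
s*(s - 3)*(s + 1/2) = s^3 - 5*s^2/2 - 3*s/2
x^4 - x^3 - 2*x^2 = x^2*(x - 2)*(x + 1)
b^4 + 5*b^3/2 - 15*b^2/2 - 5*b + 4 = (b - 2)*(b - 1/2)*(b + 1)*(b + 4)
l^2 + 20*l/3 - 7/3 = (l - 1/3)*(l + 7)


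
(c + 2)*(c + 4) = c^2 + 6*c + 8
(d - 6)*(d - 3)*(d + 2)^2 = d^4 - 5*d^3 - 14*d^2 + 36*d + 72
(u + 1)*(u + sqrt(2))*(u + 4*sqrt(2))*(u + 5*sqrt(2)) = u^4 + u^3 + 10*sqrt(2)*u^3 + 10*sqrt(2)*u^2 + 58*u^2 + 40*sqrt(2)*u + 58*u + 40*sqrt(2)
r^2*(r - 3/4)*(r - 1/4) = r^4 - r^3 + 3*r^2/16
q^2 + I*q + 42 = (q - 6*I)*(q + 7*I)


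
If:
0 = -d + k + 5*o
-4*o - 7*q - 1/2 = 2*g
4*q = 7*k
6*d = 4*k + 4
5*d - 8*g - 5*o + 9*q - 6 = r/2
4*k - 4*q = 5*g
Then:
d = 390/647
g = 186/3235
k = -62/647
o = 452/3235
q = -217/1294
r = -36581/3235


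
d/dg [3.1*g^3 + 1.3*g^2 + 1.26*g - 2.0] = 9.3*g^2 + 2.6*g + 1.26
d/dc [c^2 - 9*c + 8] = 2*c - 9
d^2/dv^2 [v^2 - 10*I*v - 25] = 2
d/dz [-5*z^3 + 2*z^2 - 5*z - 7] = -15*z^2 + 4*z - 5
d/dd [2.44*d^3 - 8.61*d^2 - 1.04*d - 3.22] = 7.32*d^2 - 17.22*d - 1.04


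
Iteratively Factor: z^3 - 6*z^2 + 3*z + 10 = (z - 5)*(z^2 - z - 2) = (z - 5)*(z - 2)*(z + 1)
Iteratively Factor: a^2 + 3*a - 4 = (a - 1)*(a + 4)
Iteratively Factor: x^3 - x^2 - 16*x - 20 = (x + 2)*(x^2 - 3*x - 10) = (x - 5)*(x + 2)*(x + 2)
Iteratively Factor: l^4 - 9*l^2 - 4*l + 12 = (l - 1)*(l^3 + l^2 - 8*l - 12) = (l - 3)*(l - 1)*(l^2 + 4*l + 4) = (l - 3)*(l - 1)*(l + 2)*(l + 2)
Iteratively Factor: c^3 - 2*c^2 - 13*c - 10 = (c + 2)*(c^2 - 4*c - 5) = (c - 5)*(c + 2)*(c + 1)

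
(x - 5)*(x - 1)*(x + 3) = x^3 - 3*x^2 - 13*x + 15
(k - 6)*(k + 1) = k^2 - 5*k - 6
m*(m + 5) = m^2 + 5*m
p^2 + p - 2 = (p - 1)*(p + 2)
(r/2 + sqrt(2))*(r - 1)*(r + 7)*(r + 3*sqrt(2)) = r^4/2 + 3*r^3 + 5*sqrt(2)*r^3/2 + 5*r^2/2 + 15*sqrt(2)*r^2 - 35*sqrt(2)*r/2 + 36*r - 42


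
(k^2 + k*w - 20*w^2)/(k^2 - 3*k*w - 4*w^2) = (k + 5*w)/(k + w)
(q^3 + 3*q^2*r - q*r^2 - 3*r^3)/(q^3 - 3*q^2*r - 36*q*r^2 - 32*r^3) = (q^2 + 2*q*r - 3*r^2)/(q^2 - 4*q*r - 32*r^2)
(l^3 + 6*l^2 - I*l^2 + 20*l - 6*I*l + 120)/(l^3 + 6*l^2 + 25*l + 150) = (l + 4*I)/(l + 5*I)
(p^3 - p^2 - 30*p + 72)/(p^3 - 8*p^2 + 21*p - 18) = (p^2 + 2*p - 24)/(p^2 - 5*p + 6)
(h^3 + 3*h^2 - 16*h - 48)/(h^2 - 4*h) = h + 7 + 12/h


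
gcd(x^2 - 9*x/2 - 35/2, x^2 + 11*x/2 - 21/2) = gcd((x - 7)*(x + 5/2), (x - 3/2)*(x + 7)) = 1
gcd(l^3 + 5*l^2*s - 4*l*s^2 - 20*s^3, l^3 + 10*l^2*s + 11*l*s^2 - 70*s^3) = -l^2 - 3*l*s + 10*s^2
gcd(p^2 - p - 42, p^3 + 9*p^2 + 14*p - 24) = p + 6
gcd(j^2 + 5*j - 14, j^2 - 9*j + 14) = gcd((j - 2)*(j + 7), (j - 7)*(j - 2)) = j - 2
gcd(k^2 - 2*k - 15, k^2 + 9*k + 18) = k + 3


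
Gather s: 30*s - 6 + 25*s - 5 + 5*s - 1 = 60*s - 12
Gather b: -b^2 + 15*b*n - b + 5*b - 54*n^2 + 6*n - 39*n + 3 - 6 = -b^2 + b*(15*n + 4) - 54*n^2 - 33*n - 3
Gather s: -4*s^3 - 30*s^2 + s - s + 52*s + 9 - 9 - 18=-4*s^3 - 30*s^2 + 52*s - 18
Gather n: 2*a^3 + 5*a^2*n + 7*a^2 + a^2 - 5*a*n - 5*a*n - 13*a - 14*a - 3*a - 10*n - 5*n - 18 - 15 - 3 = 2*a^3 + 8*a^2 - 30*a + n*(5*a^2 - 10*a - 15) - 36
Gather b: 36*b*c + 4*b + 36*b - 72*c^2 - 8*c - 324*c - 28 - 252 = b*(36*c + 40) - 72*c^2 - 332*c - 280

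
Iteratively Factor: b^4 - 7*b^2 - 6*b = (b)*(b^3 - 7*b - 6) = b*(b + 1)*(b^2 - b - 6) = b*(b + 1)*(b + 2)*(b - 3)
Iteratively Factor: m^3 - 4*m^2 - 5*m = (m - 5)*(m^2 + m) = m*(m - 5)*(m + 1)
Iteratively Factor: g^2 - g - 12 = (g + 3)*(g - 4)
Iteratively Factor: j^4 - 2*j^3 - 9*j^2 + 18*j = (j - 3)*(j^3 + j^2 - 6*j) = (j - 3)*(j - 2)*(j^2 + 3*j) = (j - 3)*(j - 2)*(j + 3)*(j)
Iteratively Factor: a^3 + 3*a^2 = (a + 3)*(a^2) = a*(a + 3)*(a)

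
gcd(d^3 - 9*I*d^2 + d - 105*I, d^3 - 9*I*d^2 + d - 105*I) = d^3 - 9*I*d^2 + d - 105*I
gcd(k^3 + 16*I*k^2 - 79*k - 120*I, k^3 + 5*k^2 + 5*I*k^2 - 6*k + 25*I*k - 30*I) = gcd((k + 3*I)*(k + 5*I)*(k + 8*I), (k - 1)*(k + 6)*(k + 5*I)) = k + 5*I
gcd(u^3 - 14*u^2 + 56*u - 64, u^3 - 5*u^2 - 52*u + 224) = u^2 - 12*u + 32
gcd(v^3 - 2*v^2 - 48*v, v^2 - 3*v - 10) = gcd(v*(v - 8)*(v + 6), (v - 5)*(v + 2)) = 1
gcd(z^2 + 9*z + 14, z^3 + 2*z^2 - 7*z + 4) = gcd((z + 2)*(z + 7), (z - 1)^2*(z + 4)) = 1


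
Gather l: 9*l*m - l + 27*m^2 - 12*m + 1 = l*(9*m - 1) + 27*m^2 - 12*m + 1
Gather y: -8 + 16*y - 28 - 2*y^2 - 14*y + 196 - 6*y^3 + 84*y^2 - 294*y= -6*y^3 + 82*y^2 - 292*y + 160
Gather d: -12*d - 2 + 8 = 6 - 12*d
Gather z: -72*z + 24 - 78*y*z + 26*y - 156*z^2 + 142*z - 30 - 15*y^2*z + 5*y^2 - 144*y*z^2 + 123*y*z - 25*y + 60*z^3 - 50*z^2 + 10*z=5*y^2 + y + 60*z^3 + z^2*(-144*y - 206) + z*(-15*y^2 + 45*y + 80) - 6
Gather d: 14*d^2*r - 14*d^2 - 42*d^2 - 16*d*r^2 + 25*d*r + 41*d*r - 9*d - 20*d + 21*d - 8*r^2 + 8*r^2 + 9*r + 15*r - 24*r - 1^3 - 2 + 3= d^2*(14*r - 56) + d*(-16*r^2 + 66*r - 8)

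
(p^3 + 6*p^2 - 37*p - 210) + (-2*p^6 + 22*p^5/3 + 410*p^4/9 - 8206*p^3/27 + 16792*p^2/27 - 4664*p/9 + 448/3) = -2*p^6 + 22*p^5/3 + 410*p^4/9 - 8179*p^3/27 + 16954*p^2/27 - 4997*p/9 - 182/3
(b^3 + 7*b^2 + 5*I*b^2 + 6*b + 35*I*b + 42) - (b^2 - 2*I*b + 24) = b^3 + 6*b^2 + 5*I*b^2 + 6*b + 37*I*b + 18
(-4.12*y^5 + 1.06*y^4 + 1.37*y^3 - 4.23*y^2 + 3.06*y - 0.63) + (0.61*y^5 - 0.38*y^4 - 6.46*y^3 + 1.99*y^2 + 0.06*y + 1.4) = -3.51*y^5 + 0.68*y^4 - 5.09*y^3 - 2.24*y^2 + 3.12*y + 0.77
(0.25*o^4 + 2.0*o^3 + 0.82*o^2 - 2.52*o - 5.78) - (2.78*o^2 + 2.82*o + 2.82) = 0.25*o^4 + 2.0*o^3 - 1.96*o^2 - 5.34*o - 8.6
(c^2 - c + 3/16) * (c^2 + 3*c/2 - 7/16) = c^4 + c^3/2 - 7*c^2/4 + 23*c/32 - 21/256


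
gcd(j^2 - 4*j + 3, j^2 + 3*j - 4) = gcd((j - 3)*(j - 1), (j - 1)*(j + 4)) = j - 1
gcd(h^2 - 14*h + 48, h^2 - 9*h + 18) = h - 6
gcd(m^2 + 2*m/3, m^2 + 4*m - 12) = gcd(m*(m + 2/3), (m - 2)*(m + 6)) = 1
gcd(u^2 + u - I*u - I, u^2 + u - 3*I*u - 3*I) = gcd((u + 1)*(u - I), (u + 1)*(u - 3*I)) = u + 1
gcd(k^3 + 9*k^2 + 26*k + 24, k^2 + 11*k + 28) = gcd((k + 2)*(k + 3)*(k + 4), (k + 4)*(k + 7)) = k + 4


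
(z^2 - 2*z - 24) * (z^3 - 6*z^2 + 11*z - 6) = z^5 - 8*z^4 - z^3 + 116*z^2 - 252*z + 144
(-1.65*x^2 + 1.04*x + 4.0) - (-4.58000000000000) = -1.65*x^2 + 1.04*x + 8.58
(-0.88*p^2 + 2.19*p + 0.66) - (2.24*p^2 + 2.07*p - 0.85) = -3.12*p^2 + 0.12*p + 1.51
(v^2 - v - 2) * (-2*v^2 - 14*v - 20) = -2*v^4 - 12*v^3 - 2*v^2 + 48*v + 40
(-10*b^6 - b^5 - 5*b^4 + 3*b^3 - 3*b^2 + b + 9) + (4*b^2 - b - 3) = -10*b^6 - b^5 - 5*b^4 + 3*b^3 + b^2 + 6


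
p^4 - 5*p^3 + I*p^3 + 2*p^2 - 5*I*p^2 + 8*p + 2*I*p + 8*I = (p - 4)*(p - 2)*(p + 1)*(p + I)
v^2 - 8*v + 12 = (v - 6)*(v - 2)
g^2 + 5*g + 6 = (g + 2)*(g + 3)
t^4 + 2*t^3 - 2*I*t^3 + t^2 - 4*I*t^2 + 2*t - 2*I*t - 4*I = (t + 2)*(t - 2*I)*(t - I)*(t + I)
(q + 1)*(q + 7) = q^2 + 8*q + 7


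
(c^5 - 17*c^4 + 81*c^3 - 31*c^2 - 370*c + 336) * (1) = c^5 - 17*c^4 + 81*c^3 - 31*c^2 - 370*c + 336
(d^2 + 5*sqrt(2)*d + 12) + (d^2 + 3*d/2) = 2*d^2 + 3*d/2 + 5*sqrt(2)*d + 12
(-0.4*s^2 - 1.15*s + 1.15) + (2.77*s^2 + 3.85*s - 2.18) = 2.37*s^2 + 2.7*s - 1.03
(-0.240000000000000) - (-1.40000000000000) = 1.16000000000000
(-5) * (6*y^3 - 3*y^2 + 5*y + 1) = -30*y^3 + 15*y^2 - 25*y - 5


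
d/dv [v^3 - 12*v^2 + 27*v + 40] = 3*v^2 - 24*v + 27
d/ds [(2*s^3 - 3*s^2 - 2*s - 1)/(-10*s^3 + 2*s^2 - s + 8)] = (-26*s^4 - 44*s^3 + 25*s^2 - 44*s - 17)/(100*s^6 - 40*s^5 + 24*s^4 - 164*s^3 + 33*s^2 - 16*s + 64)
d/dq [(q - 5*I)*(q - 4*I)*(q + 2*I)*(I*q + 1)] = 4*I*q^3 + 24*q^2 - 18*I*q + 38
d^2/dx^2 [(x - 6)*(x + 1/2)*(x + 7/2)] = 6*x - 4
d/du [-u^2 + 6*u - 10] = 6 - 2*u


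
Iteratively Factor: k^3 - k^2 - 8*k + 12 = (k + 3)*(k^2 - 4*k + 4) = (k - 2)*(k + 3)*(k - 2)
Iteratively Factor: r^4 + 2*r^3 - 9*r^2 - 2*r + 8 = (r + 1)*(r^3 + r^2 - 10*r + 8) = (r + 1)*(r + 4)*(r^2 - 3*r + 2) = (r - 1)*(r + 1)*(r + 4)*(r - 2)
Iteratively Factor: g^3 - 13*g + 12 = (g - 3)*(g^2 + 3*g - 4) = (g - 3)*(g + 4)*(g - 1)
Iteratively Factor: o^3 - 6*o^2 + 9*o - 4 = (o - 1)*(o^2 - 5*o + 4) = (o - 4)*(o - 1)*(o - 1)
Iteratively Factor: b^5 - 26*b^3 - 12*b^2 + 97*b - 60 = (b + 3)*(b^4 - 3*b^3 - 17*b^2 + 39*b - 20) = (b - 1)*(b + 3)*(b^3 - 2*b^2 - 19*b + 20) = (b - 5)*(b - 1)*(b + 3)*(b^2 + 3*b - 4) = (b - 5)*(b - 1)^2*(b + 3)*(b + 4)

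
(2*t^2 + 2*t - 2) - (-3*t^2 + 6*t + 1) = 5*t^2 - 4*t - 3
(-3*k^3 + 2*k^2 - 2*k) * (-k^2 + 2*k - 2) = 3*k^5 - 8*k^4 + 12*k^3 - 8*k^2 + 4*k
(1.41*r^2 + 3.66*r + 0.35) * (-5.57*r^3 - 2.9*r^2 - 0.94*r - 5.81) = -7.8537*r^5 - 24.4752*r^4 - 13.8889*r^3 - 12.6475*r^2 - 21.5936*r - 2.0335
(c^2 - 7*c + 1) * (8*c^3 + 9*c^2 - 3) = 8*c^5 - 47*c^4 - 55*c^3 + 6*c^2 + 21*c - 3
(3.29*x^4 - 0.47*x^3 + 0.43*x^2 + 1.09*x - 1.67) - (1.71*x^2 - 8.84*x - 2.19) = 3.29*x^4 - 0.47*x^3 - 1.28*x^2 + 9.93*x + 0.52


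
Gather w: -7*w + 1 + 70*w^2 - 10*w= 70*w^2 - 17*w + 1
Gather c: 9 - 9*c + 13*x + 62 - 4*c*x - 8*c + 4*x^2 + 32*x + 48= c*(-4*x - 17) + 4*x^2 + 45*x + 119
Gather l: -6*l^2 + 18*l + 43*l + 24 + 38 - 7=-6*l^2 + 61*l + 55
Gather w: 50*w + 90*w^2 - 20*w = 90*w^2 + 30*w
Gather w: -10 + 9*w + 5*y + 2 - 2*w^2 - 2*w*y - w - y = -2*w^2 + w*(8 - 2*y) + 4*y - 8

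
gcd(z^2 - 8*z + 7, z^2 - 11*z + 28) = z - 7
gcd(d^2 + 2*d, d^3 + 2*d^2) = d^2 + 2*d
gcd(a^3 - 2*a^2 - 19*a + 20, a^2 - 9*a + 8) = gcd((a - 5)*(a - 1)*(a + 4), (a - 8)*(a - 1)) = a - 1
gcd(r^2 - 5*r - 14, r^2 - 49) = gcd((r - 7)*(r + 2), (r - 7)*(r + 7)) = r - 7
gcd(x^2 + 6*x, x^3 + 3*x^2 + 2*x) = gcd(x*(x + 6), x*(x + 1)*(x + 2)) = x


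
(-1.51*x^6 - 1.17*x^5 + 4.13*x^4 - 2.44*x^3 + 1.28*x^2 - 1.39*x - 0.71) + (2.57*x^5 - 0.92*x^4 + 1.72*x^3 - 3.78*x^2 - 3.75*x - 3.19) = -1.51*x^6 + 1.4*x^5 + 3.21*x^4 - 0.72*x^3 - 2.5*x^2 - 5.14*x - 3.9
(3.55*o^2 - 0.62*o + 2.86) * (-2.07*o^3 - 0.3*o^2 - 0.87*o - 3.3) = -7.3485*o^5 + 0.2184*o^4 - 8.8227*o^3 - 12.0336*o^2 - 0.4422*o - 9.438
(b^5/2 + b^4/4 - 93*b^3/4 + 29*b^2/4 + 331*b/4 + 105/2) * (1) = b^5/2 + b^4/4 - 93*b^3/4 + 29*b^2/4 + 331*b/4 + 105/2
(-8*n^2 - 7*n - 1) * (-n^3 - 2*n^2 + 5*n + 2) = 8*n^5 + 23*n^4 - 25*n^3 - 49*n^2 - 19*n - 2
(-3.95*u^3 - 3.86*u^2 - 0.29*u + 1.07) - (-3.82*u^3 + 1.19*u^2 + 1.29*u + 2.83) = -0.13*u^3 - 5.05*u^2 - 1.58*u - 1.76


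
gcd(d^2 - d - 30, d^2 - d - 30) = d^2 - d - 30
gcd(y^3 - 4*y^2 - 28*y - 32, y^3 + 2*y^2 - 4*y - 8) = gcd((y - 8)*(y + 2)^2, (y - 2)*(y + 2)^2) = y^2 + 4*y + 4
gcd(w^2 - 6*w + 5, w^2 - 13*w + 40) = w - 5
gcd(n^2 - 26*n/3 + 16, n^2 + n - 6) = 1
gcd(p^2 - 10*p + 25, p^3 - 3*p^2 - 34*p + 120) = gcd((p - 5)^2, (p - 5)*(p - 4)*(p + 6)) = p - 5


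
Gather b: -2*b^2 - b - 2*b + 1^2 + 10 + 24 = -2*b^2 - 3*b + 35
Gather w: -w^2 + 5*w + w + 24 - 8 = -w^2 + 6*w + 16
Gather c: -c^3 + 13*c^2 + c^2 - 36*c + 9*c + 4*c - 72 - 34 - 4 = -c^3 + 14*c^2 - 23*c - 110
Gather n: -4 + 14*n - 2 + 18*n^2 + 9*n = 18*n^2 + 23*n - 6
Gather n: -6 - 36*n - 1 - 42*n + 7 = -78*n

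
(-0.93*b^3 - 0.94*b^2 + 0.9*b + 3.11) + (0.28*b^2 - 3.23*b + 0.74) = -0.93*b^3 - 0.66*b^2 - 2.33*b + 3.85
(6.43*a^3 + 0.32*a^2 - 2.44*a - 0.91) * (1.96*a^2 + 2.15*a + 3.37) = 12.6028*a^5 + 14.4517*a^4 + 17.5747*a^3 - 5.9512*a^2 - 10.1793*a - 3.0667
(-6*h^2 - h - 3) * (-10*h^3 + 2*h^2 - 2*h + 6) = 60*h^5 - 2*h^4 + 40*h^3 - 40*h^2 - 18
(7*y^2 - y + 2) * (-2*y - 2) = -14*y^3 - 12*y^2 - 2*y - 4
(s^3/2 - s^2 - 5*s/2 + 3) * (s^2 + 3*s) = s^5/2 + s^4/2 - 11*s^3/2 - 9*s^2/2 + 9*s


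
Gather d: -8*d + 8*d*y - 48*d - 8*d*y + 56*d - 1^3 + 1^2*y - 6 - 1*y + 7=0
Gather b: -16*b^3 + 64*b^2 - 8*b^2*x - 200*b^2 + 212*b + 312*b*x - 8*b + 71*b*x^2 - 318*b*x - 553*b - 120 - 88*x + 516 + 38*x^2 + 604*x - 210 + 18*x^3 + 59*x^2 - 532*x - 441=-16*b^3 + b^2*(-8*x - 136) + b*(71*x^2 - 6*x - 349) + 18*x^3 + 97*x^2 - 16*x - 255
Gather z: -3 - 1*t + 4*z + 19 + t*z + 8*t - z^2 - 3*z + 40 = 7*t - z^2 + z*(t + 1) + 56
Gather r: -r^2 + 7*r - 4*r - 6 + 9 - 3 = -r^2 + 3*r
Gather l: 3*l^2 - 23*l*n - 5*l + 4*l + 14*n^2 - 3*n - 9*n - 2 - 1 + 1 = 3*l^2 + l*(-23*n - 1) + 14*n^2 - 12*n - 2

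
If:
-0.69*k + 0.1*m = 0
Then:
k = 0.144927536231884*m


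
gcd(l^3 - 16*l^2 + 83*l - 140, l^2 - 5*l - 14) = l - 7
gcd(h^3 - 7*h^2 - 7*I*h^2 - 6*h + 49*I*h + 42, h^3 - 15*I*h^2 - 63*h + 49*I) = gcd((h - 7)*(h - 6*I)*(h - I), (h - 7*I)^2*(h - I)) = h - I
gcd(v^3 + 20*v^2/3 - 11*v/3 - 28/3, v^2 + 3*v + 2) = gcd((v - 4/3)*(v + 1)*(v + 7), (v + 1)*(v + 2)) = v + 1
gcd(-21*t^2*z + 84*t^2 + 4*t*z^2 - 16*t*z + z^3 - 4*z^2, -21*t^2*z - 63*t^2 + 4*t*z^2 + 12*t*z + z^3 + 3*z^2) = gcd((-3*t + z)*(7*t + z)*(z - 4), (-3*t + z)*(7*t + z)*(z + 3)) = -21*t^2 + 4*t*z + z^2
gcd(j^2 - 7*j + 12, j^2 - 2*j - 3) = j - 3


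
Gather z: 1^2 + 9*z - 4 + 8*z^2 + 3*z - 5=8*z^2 + 12*z - 8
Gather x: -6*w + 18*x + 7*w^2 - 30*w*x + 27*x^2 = 7*w^2 - 6*w + 27*x^2 + x*(18 - 30*w)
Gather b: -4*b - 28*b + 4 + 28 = 32 - 32*b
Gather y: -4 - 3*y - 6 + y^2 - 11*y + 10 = y^2 - 14*y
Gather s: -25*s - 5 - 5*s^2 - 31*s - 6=-5*s^2 - 56*s - 11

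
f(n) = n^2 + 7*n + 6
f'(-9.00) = -11.00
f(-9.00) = 24.00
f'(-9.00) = -11.00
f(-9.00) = 24.00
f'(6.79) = 20.58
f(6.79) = 99.63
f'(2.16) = 11.32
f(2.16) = 25.79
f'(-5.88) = -4.76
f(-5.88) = -0.59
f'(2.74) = 12.48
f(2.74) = 32.69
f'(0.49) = 7.98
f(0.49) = 9.67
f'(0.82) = 8.64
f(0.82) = 12.41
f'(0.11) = 7.22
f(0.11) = 6.78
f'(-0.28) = 6.44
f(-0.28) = 4.12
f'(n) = 2*n + 7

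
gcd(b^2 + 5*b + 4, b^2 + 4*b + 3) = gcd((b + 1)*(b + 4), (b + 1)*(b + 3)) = b + 1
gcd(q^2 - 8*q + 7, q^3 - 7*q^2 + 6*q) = q - 1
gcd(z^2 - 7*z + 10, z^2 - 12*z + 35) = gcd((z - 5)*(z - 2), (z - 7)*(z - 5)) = z - 5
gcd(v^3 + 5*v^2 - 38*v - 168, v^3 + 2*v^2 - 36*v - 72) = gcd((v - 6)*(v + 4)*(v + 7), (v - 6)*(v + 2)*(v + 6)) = v - 6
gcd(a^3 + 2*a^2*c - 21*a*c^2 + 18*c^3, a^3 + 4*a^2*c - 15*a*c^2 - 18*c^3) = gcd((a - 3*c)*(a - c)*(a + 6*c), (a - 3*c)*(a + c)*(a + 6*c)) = a^2 + 3*a*c - 18*c^2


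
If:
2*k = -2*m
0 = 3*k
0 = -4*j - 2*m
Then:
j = 0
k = 0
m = 0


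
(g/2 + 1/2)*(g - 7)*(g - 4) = g^3/2 - 5*g^2 + 17*g/2 + 14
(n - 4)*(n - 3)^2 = n^3 - 10*n^2 + 33*n - 36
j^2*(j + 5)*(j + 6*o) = j^4 + 6*j^3*o + 5*j^3 + 30*j^2*o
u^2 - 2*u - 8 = (u - 4)*(u + 2)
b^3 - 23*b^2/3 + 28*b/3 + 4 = (b - 6)*(b - 2)*(b + 1/3)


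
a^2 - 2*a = a*(a - 2)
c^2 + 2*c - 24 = (c - 4)*(c + 6)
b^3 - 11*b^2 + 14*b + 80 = (b - 8)*(b - 5)*(b + 2)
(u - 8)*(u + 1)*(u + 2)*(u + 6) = u^4 + u^3 - 52*u^2 - 148*u - 96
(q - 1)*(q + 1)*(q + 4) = q^3 + 4*q^2 - q - 4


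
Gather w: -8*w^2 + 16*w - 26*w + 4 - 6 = -8*w^2 - 10*w - 2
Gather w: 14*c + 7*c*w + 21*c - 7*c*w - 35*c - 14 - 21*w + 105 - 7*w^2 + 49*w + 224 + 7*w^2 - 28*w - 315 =0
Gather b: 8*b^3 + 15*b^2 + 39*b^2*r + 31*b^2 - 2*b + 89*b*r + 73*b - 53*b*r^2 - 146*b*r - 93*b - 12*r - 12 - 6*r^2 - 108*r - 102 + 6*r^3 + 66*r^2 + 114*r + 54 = 8*b^3 + b^2*(39*r + 46) + b*(-53*r^2 - 57*r - 22) + 6*r^3 + 60*r^2 - 6*r - 60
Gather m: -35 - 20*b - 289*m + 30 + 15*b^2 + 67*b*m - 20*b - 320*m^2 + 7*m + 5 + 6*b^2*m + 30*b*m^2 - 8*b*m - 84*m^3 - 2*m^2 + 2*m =15*b^2 - 40*b - 84*m^3 + m^2*(30*b - 322) + m*(6*b^2 + 59*b - 280)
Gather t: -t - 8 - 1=-t - 9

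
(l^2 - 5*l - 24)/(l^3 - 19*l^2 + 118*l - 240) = (l + 3)/(l^2 - 11*l + 30)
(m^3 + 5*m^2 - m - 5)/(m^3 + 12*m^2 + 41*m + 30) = (m - 1)/(m + 6)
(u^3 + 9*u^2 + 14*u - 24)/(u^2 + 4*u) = u + 5 - 6/u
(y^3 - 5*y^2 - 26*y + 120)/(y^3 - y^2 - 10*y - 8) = (y^2 - y - 30)/(y^2 + 3*y + 2)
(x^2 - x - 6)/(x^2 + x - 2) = (x - 3)/(x - 1)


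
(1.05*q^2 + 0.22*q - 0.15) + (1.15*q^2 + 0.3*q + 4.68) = 2.2*q^2 + 0.52*q + 4.53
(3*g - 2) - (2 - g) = 4*g - 4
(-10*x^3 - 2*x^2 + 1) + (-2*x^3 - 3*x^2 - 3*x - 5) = -12*x^3 - 5*x^2 - 3*x - 4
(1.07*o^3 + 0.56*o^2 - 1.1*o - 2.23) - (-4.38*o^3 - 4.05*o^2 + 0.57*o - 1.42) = 5.45*o^3 + 4.61*o^2 - 1.67*o - 0.81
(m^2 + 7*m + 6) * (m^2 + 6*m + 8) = m^4 + 13*m^3 + 56*m^2 + 92*m + 48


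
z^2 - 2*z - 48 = (z - 8)*(z + 6)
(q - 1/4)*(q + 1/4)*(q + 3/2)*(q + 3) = q^4 + 9*q^3/2 + 71*q^2/16 - 9*q/32 - 9/32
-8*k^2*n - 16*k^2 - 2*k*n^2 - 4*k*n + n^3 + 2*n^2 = (-4*k + n)*(2*k + n)*(n + 2)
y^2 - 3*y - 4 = (y - 4)*(y + 1)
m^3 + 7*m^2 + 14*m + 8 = (m + 1)*(m + 2)*(m + 4)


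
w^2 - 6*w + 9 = (w - 3)^2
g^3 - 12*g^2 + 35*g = g*(g - 7)*(g - 5)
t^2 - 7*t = t*(t - 7)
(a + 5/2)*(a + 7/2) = a^2 + 6*a + 35/4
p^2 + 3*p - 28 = (p - 4)*(p + 7)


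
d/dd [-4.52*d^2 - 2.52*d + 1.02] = -9.04*d - 2.52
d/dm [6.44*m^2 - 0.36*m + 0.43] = 12.88*m - 0.36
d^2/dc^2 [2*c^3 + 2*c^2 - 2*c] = 12*c + 4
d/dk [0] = 0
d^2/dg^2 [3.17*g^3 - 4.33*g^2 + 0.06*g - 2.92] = 19.02*g - 8.66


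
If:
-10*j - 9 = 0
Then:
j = -9/10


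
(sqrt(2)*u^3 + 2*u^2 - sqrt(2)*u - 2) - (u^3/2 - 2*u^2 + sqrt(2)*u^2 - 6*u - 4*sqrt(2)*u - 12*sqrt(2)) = -u^3/2 + sqrt(2)*u^3 - sqrt(2)*u^2 + 4*u^2 + 3*sqrt(2)*u + 6*u - 2 + 12*sqrt(2)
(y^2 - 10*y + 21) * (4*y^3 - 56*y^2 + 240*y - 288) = 4*y^5 - 96*y^4 + 884*y^3 - 3864*y^2 + 7920*y - 6048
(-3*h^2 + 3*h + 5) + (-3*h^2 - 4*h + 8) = -6*h^2 - h + 13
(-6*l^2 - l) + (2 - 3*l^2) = -9*l^2 - l + 2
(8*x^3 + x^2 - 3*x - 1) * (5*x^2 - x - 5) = 40*x^5 - 3*x^4 - 56*x^3 - 7*x^2 + 16*x + 5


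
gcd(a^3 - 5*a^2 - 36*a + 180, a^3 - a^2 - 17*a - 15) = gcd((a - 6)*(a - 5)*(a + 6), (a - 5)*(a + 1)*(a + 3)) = a - 5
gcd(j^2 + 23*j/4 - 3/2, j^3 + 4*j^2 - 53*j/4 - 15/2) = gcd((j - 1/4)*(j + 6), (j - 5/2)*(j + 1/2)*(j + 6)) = j + 6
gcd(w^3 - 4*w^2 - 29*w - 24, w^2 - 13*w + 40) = w - 8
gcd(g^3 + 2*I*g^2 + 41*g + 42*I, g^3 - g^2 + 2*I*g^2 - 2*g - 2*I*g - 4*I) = 1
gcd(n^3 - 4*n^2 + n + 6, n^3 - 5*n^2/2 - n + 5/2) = n + 1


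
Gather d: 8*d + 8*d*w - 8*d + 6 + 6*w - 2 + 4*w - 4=8*d*w + 10*w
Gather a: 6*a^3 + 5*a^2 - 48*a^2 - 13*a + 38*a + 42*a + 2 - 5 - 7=6*a^3 - 43*a^2 + 67*a - 10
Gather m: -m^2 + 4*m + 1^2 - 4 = -m^2 + 4*m - 3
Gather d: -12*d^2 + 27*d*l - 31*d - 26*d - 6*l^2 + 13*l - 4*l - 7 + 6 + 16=-12*d^2 + d*(27*l - 57) - 6*l^2 + 9*l + 15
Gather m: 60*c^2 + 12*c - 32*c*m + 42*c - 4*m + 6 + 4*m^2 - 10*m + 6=60*c^2 + 54*c + 4*m^2 + m*(-32*c - 14) + 12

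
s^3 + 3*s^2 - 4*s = s*(s - 1)*(s + 4)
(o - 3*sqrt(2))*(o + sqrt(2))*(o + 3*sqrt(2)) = o^3 + sqrt(2)*o^2 - 18*o - 18*sqrt(2)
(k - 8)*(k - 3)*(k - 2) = k^3 - 13*k^2 + 46*k - 48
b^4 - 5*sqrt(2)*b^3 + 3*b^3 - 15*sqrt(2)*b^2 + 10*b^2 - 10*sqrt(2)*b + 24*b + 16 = (b + 1)*(b + 2)*(b - 4*sqrt(2))*(b - sqrt(2))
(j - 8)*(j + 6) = j^2 - 2*j - 48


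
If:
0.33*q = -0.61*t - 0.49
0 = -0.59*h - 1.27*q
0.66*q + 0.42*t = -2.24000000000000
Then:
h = 9.46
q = -4.40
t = 1.58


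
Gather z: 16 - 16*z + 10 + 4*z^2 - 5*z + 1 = 4*z^2 - 21*z + 27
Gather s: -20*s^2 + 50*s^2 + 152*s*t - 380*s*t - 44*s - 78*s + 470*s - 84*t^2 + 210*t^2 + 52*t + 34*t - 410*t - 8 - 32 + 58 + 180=30*s^2 + s*(348 - 228*t) + 126*t^2 - 324*t + 198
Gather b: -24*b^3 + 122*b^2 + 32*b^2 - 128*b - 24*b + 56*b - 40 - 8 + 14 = -24*b^3 + 154*b^2 - 96*b - 34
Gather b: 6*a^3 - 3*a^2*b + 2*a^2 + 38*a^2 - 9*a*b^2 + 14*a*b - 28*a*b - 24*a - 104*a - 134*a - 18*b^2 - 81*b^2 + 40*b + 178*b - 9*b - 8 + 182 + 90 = 6*a^3 + 40*a^2 - 262*a + b^2*(-9*a - 99) + b*(-3*a^2 - 14*a + 209) + 264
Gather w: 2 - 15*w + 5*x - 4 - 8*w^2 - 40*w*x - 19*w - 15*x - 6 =-8*w^2 + w*(-40*x - 34) - 10*x - 8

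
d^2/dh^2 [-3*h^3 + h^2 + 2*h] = 2 - 18*h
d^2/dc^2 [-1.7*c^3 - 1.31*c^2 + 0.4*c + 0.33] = -10.2*c - 2.62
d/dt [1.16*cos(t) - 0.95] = -1.16*sin(t)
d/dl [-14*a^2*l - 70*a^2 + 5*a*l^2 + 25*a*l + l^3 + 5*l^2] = -14*a^2 + 10*a*l + 25*a + 3*l^2 + 10*l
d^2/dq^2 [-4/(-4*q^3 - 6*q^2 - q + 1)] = 8*(-6*(2*q + 1)*(4*q^3 + 6*q^2 + q - 1) + (12*q^2 + 12*q + 1)^2)/(4*q^3 + 6*q^2 + q - 1)^3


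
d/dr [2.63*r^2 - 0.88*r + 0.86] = 5.26*r - 0.88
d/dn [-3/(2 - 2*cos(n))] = 3*sin(n)/(2*(cos(n) - 1)^2)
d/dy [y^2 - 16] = 2*y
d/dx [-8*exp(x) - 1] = -8*exp(x)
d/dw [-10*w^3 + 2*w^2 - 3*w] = -30*w^2 + 4*w - 3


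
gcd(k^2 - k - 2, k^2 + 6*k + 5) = k + 1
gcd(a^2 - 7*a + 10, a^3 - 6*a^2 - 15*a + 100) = a - 5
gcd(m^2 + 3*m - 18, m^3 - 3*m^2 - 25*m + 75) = m - 3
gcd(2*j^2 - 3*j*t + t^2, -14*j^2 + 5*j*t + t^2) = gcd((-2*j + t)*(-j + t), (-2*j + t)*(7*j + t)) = -2*j + t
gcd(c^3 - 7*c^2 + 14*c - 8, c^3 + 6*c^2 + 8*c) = 1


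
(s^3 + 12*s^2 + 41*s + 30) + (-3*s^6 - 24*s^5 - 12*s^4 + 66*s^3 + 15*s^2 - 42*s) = -3*s^6 - 24*s^5 - 12*s^4 + 67*s^3 + 27*s^2 - s + 30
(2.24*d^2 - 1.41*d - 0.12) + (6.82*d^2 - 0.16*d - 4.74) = 9.06*d^2 - 1.57*d - 4.86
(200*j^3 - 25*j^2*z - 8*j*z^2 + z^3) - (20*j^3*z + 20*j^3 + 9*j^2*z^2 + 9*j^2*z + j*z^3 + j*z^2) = -20*j^3*z + 180*j^3 - 9*j^2*z^2 - 34*j^2*z - j*z^3 - 9*j*z^2 + z^3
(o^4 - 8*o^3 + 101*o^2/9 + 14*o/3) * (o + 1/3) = o^5 - 23*o^4/3 + 77*o^3/9 + 227*o^2/27 + 14*o/9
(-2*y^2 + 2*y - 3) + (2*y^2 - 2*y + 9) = 6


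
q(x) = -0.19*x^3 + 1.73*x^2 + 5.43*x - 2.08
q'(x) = -0.57*x^2 + 3.46*x + 5.43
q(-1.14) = -5.74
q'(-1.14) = 0.74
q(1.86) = 12.78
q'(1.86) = 9.89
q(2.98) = 24.44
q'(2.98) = 10.68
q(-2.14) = -3.92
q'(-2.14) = -4.58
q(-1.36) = -5.79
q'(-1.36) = -0.33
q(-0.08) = -2.50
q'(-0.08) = 5.15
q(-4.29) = 21.47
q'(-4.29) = -19.90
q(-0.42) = -4.04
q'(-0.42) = 3.88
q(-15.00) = 946.97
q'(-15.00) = -174.72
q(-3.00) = 2.33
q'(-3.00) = -10.08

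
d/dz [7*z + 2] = 7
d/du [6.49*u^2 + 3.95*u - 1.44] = 12.98*u + 3.95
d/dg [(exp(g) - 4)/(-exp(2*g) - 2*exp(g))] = (exp(2*g) - 8*exp(g) - 8)*exp(-g)/(exp(2*g) + 4*exp(g) + 4)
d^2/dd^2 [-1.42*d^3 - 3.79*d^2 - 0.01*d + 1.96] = -8.52*d - 7.58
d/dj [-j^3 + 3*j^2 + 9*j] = -3*j^2 + 6*j + 9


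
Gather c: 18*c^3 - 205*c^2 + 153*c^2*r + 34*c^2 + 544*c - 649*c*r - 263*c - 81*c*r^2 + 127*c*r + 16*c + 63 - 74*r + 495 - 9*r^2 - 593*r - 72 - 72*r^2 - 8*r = 18*c^3 + c^2*(153*r - 171) + c*(-81*r^2 - 522*r + 297) - 81*r^2 - 675*r + 486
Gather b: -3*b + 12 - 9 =3 - 3*b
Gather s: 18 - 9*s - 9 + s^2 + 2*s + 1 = s^2 - 7*s + 10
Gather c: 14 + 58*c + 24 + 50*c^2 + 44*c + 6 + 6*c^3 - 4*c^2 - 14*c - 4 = 6*c^3 + 46*c^2 + 88*c + 40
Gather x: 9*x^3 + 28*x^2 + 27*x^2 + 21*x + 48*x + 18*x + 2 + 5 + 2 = 9*x^3 + 55*x^2 + 87*x + 9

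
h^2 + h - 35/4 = (h - 5/2)*(h + 7/2)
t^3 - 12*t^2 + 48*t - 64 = (t - 4)^3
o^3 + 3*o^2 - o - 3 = (o - 1)*(o + 1)*(o + 3)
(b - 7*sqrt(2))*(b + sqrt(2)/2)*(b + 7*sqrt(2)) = b^3 + sqrt(2)*b^2/2 - 98*b - 49*sqrt(2)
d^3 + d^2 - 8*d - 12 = (d - 3)*(d + 2)^2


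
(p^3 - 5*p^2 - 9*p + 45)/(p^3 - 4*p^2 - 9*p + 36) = (p - 5)/(p - 4)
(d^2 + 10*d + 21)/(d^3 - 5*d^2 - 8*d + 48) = (d + 7)/(d^2 - 8*d + 16)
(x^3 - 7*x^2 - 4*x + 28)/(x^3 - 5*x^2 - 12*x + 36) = (x^2 - 5*x - 14)/(x^2 - 3*x - 18)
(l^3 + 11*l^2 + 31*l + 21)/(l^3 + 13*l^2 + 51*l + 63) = (l + 1)/(l + 3)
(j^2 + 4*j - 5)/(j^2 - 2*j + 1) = (j + 5)/(j - 1)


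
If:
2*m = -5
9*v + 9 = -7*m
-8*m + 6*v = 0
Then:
No Solution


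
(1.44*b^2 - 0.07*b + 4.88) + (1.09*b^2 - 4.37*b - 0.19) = 2.53*b^2 - 4.44*b + 4.69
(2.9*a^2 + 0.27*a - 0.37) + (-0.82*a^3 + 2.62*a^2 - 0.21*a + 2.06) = -0.82*a^3 + 5.52*a^2 + 0.06*a + 1.69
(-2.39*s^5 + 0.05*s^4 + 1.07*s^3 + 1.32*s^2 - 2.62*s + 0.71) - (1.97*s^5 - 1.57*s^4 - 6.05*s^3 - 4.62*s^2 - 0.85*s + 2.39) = -4.36*s^5 + 1.62*s^4 + 7.12*s^3 + 5.94*s^2 - 1.77*s - 1.68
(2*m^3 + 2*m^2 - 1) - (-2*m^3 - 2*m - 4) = 4*m^3 + 2*m^2 + 2*m + 3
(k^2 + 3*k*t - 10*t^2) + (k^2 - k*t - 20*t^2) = 2*k^2 + 2*k*t - 30*t^2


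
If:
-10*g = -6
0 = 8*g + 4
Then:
No Solution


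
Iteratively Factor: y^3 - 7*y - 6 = (y + 2)*(y^2 - 2*y - 3) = (y - 3)*(y + 2)*(y + 1)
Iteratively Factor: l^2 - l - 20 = (l - 5)*(l + 4)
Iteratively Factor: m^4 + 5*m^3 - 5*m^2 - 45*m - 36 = (m + 3)*(m^3 + 2*m^2 - 11*m - 12) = (m + 1)*(m + 3)*(m^2 + m - 12) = (m - 3)*(m + 1)*(m + 3)*(m + 4)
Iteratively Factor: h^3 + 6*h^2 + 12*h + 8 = (h + 2)*(h^2 + 4*h + 4) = (h + 2)^2*(h + 2)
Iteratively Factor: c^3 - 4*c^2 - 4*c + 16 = (c + 2)*(c^2 - 6*c + 8) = (c - 2)*(c + 2)*(c - 4)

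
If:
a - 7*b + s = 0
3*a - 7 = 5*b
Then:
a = 5*s/16 + 49/16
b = 3*s/16 + 7/16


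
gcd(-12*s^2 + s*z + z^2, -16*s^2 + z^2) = 4*s + z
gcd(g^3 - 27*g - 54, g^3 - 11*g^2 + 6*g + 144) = g^2 - 3*g - 18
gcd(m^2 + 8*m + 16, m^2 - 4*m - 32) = m + 4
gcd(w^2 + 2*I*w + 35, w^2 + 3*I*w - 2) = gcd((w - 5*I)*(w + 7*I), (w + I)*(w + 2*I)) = 1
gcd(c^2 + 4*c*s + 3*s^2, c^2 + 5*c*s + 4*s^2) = c + s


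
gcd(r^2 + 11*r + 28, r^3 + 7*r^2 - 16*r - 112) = r^2 + 11*r + 28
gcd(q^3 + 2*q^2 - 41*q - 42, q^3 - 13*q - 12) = q + 1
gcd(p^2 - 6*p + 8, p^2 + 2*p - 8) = p - 2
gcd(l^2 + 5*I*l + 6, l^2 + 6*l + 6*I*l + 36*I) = l + 6*I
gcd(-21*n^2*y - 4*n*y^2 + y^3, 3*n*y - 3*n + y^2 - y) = 3*n + y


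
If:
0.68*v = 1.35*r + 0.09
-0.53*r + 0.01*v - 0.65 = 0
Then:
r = -1.27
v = -2.39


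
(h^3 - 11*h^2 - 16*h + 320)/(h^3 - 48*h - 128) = (h^2 - 3*h - 40)/(h^2 + 8*h + 16)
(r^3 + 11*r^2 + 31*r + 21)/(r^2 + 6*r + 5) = (r^2 + 10*r + 21)/(r + 5)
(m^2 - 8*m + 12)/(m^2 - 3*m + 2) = (m - 6)/(m - 1)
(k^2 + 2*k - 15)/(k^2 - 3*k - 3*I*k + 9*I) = (k + 5)/(k - 3*I)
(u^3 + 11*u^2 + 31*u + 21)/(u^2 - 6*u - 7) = (u^2 + 10*u + 21)/(u - 7)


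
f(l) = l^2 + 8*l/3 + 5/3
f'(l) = 2*l + 8/3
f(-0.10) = 1.41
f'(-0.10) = 2.47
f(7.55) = 78.80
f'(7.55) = 17.77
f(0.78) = 4.36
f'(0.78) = 4.23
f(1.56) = 8.26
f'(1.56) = 5.79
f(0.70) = 4.02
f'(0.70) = 4.07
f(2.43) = 14.05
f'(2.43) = 7.53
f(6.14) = 55.74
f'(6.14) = 14.95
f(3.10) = 19.54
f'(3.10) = 8.87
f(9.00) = 106.67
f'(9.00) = 20.67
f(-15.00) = 186.67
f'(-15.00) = -27.33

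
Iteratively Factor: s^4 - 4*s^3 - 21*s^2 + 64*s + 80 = (s + 4)*(s^3 - 8*s^2 + 11*s + 20) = (s - 4)*(s + 4)*(s^2 - 4*s - 5) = (s - 5)*(s - 4)*(s + 4)*(s + 1)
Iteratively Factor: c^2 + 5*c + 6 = (c + 3)*(c + 2)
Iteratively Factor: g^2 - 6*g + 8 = (g - 2)*(g - 4)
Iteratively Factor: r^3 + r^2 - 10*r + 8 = (r - 2)*(r^2 + 3*r - 4) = (r - 2)*(r + 4)*(r - 1)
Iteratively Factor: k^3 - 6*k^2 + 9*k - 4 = (k - 1)*(k^2 - 5*k + 4) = (k - 1)^2*(k - 4)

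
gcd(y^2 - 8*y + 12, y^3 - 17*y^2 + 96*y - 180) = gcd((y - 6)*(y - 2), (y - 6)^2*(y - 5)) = y - 6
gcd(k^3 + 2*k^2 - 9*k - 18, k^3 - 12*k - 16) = k + 2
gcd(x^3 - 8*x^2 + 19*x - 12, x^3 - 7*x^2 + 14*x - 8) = x^2 - 5*x + 4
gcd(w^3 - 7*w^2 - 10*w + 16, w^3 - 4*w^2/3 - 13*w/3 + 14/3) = w^2 + w - 2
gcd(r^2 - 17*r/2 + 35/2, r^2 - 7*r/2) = r - 7/2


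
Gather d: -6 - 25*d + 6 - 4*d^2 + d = -4*d^2 - 24*d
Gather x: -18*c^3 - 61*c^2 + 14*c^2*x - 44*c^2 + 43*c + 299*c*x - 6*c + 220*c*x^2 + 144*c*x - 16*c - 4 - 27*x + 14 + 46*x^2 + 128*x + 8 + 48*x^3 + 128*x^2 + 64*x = -18*c^3 - 105*c^2 + 21*c + 48*x^3 + x^2*(220*c + 174) + x*(14*c^2 + 443*c + 165) + 18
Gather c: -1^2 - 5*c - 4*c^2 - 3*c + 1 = -4*c^2 - 8*c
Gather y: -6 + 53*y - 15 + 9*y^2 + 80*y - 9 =9*y^2 + 133*y - 30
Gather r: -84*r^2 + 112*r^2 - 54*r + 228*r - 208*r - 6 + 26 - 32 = 28*r^2 - 34*r - 12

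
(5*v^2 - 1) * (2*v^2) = 10*v^4 - 2*v^2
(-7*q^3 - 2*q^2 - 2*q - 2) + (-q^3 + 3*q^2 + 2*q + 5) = -8*q^3 + q^2 + 3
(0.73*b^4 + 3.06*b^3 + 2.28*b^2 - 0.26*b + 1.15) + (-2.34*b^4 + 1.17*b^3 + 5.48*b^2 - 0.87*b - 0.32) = -1.61*b^4 + 4.23*b^3 + 7.76*b^2 - 1.13*b + 0.83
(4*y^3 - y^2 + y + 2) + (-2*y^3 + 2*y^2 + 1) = 2*y^3 + y^2 + y + 3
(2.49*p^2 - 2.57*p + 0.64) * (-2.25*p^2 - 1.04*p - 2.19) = -5.6025*p^4 + 3.1929*p^3 - 4.2203*p^2 + 4.9627*p - 1.4016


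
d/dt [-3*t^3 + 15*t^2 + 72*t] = -9*t^2 + 30*t + 72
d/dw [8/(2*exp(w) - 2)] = -1/sinh(w/2)^2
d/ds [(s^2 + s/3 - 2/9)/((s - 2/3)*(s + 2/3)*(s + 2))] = (-9*s^2 + 6*s - 8)/(9*s^4 + 24*s^3 - 8*s^2 - 32*s + 16)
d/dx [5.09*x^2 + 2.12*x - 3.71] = 10.18*x + 2.12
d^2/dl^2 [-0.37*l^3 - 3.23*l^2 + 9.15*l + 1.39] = -2.22*l - 6.46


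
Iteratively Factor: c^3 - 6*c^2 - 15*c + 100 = (c + 4)*(c^2 - 10*c + 25) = (c - 5)*(c + 4)*(c - 5)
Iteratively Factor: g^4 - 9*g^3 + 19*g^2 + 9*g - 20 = (g - 4)*(g^3 - 5*g^2 - g + 5) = (g - 4)*(g - 1)*(g^2 - 4*g - 5) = (g - 4)*(g - 1)*(g + 1)*(g - 5)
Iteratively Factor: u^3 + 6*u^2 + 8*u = (u + 4)*(u^2 + 2*u) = u*(u + 4)*(u + 2)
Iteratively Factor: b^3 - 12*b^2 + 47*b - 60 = (b - 3)*(b^2 - 9*b + 20) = (b - 5)*(b - 3)*(b - 4)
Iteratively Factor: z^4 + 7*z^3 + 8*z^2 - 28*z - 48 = (z + 4)*(z^3 + 3*z^2 - 4*z - 12) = (z + 3)*(z + 4)*(z^2 - 4) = (z + 2)*(z + 3)*(z + 4)*(z - 2)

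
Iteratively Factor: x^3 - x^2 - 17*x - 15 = (x + 1)*(x^2 - 2*x - 15) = (x - 5)*(x + 1)*(x + 3)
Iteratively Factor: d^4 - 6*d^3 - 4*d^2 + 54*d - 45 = (d - 5)*(d^3 - d^2 - 9*d + 9) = (d - 5)*(d + 3)*(d^2 - 4*d + 3) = (d - 5)*(d - 3)*(d + 3)*(d - 1)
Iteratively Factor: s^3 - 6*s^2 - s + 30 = (s + 2)*(s^2 - 8*s + 15) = (s - 3)*(s + 2)*(s - 5)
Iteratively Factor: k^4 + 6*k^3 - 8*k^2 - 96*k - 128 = (k + 4)*(k^3 + 2*k^2 - 16*k - 32) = (k - 4)*(k + 4)*(k^2 + 6*k + 8) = (k - 4)*(k + 4)^2*(k + 2)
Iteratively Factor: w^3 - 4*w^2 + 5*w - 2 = (w - 1)*(w^2 - 3*w + 2) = (w - 1)^2*(w - 2)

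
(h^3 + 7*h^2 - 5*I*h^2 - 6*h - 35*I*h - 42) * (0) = 0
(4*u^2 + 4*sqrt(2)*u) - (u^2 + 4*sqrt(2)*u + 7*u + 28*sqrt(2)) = 3*u^2 - 7*u - 28*sqrt(2)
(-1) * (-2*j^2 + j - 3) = 2*j^2 - j + 3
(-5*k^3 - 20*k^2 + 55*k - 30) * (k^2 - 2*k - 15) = -5*k^5 - 10*k^4 + 170*k^3 + 160*k^2 - 765*k + 450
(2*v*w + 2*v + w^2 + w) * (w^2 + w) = 2*v*w^3 + 4*v*w^2 + 2*v*w + w^4 + 2*w^3 + w^2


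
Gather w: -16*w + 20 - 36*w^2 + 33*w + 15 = -36*w^2 + 17*w + 35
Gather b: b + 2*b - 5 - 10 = 3*b - 15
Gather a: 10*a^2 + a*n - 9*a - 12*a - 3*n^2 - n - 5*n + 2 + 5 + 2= 10*a^2 + a*(n - 21) - 3*n^2 - 6*n + 9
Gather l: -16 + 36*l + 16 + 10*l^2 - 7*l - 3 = 10*l^2 + 29*l - 3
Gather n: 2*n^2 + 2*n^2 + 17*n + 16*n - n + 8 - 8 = 4*n^2 + 32*n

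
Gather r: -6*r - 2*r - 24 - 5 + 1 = -8*r - 28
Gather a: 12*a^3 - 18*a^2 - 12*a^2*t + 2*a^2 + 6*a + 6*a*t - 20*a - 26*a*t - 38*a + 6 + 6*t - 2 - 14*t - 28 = 12*a^3 + a^2*(-12*t - 16) + a*(-20*t - 52) - 8*t - 24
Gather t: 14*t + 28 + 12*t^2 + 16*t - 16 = 12*t^2 + 30*t + 12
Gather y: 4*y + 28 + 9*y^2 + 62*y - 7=9*y^2 + 66*y + 21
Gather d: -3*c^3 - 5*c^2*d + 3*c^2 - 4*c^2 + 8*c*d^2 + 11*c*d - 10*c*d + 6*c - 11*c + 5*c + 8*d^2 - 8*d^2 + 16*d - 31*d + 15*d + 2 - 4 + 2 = -3*c^3 - c^2 + 8*c*d^2 + d*(-5*c^2 + c)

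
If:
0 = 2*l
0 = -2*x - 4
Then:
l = 0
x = -2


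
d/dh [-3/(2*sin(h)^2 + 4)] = 6*sin(2*h)/(5 - cos(2*h))^2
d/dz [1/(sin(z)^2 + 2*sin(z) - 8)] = -2*(sin(z) + 1)*cos(z)/(sin(z)^2 + 2*sin(z) - 8)^2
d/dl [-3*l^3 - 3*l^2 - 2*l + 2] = -9*l^2 - 6*l - 2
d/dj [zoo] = 0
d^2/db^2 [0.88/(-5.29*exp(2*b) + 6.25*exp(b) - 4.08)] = (-0.88*(10.58*exp(b) - 6.25)*(21.16*exp(b) - 12.5)*exp(b) + (18.6208*exp(b) - 5.5)*(5.29*exp(2*b) - 6.25*exp(b) + 4.08))*exp(b)/(5.29*exp(2*b) - 6.25*exp(b) + 4.08)^3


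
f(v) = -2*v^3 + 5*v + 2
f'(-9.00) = -481.00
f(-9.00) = 1415.00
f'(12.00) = -859.00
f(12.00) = -3394.00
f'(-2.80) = -42.04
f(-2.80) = 31.90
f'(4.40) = -111.16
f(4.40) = -146.37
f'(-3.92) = -87.20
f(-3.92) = 102.87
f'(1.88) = -16.21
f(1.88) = -1.89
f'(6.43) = -243.07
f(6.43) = -497.55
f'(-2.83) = -43.05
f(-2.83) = 33.18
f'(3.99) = -90.52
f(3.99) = -105.09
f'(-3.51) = -68.92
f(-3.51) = 70.94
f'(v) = 5 - 6*v^2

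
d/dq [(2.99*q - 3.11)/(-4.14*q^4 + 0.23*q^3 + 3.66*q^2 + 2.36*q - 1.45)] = (37.1358*q^4 - 52.877*q^3 - 8.7975*q^2 + 22.7652*q + 3.0041)/(17.1396*q^8 - 1.9044*q^7 - 30.2519*q^6 - 17.8572*q^5 + 26.4872*q^4 + 16.6082*q^3 - 5.0444*q^2 - 6.844*q + 2.1025)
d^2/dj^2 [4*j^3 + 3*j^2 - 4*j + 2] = 24*j + 6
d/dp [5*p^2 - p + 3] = 10*p - 1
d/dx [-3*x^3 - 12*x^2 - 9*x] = -9*x^2 - 24*x - 9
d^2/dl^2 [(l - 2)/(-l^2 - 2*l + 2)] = 2*(3*l*(l^2 + 2*l - 2) - 4*(l - 2)*(l + 1)^2)/(l^2 + 2*l - 2)^3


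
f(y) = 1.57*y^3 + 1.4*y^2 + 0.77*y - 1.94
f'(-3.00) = 34.76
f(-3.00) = -34.04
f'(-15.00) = 1018.52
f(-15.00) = -4997.24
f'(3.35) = 63.01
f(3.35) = 75.38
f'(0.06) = 0.95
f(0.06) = -1.89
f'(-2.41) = 21.38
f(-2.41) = -17.64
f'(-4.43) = 80.80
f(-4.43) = -114.37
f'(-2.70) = 27.55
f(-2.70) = -24.72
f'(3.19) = 57.63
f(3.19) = 65.73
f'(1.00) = 8.28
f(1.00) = 1.80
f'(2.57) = 39.08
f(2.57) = 35.94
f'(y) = 4.71*y^2 + 2.8*y + 0.77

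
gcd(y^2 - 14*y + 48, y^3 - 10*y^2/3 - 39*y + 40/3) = y - 8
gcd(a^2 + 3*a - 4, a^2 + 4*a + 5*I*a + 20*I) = a + 4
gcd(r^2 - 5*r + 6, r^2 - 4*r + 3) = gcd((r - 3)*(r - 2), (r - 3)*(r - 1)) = r - 3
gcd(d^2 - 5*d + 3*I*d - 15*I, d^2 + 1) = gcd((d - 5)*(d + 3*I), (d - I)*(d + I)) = 1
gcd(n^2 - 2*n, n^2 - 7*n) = n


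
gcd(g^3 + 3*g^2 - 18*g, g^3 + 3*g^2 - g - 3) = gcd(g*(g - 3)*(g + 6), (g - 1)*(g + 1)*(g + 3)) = 1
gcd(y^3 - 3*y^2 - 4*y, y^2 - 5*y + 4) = y - 4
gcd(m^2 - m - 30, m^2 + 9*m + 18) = 1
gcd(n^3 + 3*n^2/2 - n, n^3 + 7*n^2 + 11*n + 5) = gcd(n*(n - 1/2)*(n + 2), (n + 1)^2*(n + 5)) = 1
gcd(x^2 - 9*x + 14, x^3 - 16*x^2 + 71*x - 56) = x - 7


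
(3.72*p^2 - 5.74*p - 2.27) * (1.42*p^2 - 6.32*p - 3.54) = 5.2824*p^4 - 31.6612*p^3 + 19.8846*p^2 + 34.666*p + 8.0358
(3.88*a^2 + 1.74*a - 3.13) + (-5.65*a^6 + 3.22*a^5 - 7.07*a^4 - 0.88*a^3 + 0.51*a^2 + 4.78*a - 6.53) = -5.65*a^6 + 3.22*a^5 - 7.07*a^4 - 0.88*a^3 + 4.39*a^2 + 6.52*a - 9.66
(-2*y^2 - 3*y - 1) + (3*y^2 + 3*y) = y^2 - 1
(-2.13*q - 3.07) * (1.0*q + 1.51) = -2.13*q^2 - 6.2863*q - 4.6357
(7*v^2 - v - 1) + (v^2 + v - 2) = 8*v^2 - 3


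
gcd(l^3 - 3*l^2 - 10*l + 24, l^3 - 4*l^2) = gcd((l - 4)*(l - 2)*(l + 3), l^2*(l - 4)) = l - 4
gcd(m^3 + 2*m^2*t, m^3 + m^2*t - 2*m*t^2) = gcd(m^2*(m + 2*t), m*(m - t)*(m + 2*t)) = m^2 + 2*m*t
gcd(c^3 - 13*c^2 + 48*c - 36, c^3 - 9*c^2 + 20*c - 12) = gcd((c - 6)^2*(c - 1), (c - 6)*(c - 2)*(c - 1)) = c^2 - 7*c + 6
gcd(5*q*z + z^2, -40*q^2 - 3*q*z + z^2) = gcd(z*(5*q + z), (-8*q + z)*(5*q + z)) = 5*q + z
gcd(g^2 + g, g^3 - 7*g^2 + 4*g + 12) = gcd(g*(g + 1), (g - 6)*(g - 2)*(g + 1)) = g + 1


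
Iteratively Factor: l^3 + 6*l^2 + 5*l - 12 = (l + 4)*(l^2 + 2*l - 3) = (l + 3)*(l + 4)*(l - 1)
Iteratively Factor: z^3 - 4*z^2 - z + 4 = (z + 1)*(z^2 - 5*z + 4) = (z - 1)*(z + 1)*(z - 4)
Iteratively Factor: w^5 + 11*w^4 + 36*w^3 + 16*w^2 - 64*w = (w + 4)*(w^4 + 7*w^3 + 8*w^2 - 16*w) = (w + 4)^2*(w^3 + 3*w^2 - 4*w) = (w - 1)*(w + 4)^2*(w^2 + 4*w) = (w - 1)*(w + 4)^3*(w)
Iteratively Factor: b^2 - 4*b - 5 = (b - 5)*(b + 1)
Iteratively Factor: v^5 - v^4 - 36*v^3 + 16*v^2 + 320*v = (v)*(v^4 - v^3 - 36*v^2 + 16*v + 320) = v*(v + 4)*(v^3 - 5*v^2 - 16*v + 80) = v*(v + 4)^2*(v^2 - 9*v + 20) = v*(v - 5)*(v + 4)^2*(v - 4)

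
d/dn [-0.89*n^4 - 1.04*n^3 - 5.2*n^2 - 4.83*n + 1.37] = -3.56*n^3 - 3.12*n^2 - 10.4*n - 4.83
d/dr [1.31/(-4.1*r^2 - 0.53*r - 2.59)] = (10.742*r + 0.6943)/(4.1*r^2 + 0.53*r + 2.59)^2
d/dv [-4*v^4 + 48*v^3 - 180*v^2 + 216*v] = -16*v^3 + 144*v^2 - 360*v + 216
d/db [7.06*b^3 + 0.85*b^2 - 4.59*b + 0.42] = 21.18*b^2 + 1.7*b - 4.59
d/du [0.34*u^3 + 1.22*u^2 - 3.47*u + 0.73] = 1.02*u^2 + 2.44*u - 3.47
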